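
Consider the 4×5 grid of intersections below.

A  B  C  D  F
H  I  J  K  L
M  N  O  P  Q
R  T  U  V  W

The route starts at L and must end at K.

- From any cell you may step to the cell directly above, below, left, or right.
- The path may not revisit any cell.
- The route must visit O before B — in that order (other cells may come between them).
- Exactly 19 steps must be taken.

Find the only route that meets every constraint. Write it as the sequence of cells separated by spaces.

The waypoints must appear in the order O, B, with no cell reused.
Route from L: up 1 to F, left 2 to C, down 2 to O, left 1 to N, up 2 to B, left 1 to A, down 3 to R, right 4 to W, up 1 to Q, left 1 to P, up 1 to K — 19 moves in all.
Check: order respected (O at step 5, B at step 8); 19 moves as required.

L F D C J O N I B A H M R T U V W Q P K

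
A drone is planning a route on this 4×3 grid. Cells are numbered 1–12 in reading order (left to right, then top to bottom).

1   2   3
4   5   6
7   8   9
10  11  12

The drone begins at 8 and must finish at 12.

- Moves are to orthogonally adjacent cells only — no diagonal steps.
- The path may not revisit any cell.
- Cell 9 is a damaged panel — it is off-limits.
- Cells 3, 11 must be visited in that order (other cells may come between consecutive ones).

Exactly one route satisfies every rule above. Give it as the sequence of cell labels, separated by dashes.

The waypoints must appear in the order 3, 11, with no cell reused.
Route from 8: up to 5, right to 6, up to 3, 2× left (reaching 1), 3× down (reaching 10), 2× right (reaching 12) — 10 moves in all.
Check: order respected (3 at step 3, 11 at step 9).

8 - 5 - 6 - 3 - 2 - 1 - 4 - 7 - 10 - 11 - 12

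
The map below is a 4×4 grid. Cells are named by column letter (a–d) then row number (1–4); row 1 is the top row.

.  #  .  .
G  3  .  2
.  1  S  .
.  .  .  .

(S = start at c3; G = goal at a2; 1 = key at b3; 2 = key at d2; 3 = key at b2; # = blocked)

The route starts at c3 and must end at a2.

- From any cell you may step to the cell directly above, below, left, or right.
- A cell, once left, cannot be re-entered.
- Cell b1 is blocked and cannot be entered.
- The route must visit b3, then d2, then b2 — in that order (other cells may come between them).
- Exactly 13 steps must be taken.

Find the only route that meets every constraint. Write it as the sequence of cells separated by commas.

c3, b3, a3, a4, b4, c4, d4, d3, d2, d1, c1, c2, b2, a2

The waypoints must appear in the order b3, d2, b2, with no cell reused.
Route from c3: left 2 to a3, down 1 to a4, right 3 to d4, up 3 to d1, left 1 to c1, down 1 to c2, left 2 to a2 — 13 moves in all.
Check: order respected (1 at step 1, 2 at step 8, 3 at step 12); 13 moves as required.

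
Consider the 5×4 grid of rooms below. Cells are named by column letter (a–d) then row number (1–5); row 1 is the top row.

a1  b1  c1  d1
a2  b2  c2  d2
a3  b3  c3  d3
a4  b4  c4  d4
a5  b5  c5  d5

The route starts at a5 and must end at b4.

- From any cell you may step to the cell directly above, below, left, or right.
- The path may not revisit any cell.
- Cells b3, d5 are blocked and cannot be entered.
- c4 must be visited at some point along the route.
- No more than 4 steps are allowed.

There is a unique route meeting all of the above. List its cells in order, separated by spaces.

a5 b5 c5 c4 b4

The budget equals the shortest possible length, so every move has to be on a shortest route through the required cells.
Route from a5: right 2 to c5, up 1 to c4, left 1 to b4 — 4 moves in all.
Check: all required cells visited; 4 ≤ 4 moves.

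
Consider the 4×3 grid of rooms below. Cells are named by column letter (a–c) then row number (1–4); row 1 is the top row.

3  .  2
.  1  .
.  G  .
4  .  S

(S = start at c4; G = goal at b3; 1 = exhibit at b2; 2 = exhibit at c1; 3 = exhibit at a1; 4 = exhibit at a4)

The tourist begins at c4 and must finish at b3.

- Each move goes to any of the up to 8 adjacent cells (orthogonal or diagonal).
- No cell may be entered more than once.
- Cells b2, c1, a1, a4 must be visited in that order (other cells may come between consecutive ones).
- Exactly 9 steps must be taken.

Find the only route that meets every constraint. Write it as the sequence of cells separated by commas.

The waypoints must appear in the order b2, c1, a1, a4, with no cell reused.
Route from c4: up 1 to c3, up-left 1 to b2, up-right 1 to c1, left 2 to a1, down 3 to a4, up-right 1 to b3 — 9 moves in all.
Check: order respected (1 at step 2, 2 at step 3, 3 at step 5, 4 at step 8); 9 moves as required.

c4, c3, b2, c1, b1, a1, a2, a3, a4, b3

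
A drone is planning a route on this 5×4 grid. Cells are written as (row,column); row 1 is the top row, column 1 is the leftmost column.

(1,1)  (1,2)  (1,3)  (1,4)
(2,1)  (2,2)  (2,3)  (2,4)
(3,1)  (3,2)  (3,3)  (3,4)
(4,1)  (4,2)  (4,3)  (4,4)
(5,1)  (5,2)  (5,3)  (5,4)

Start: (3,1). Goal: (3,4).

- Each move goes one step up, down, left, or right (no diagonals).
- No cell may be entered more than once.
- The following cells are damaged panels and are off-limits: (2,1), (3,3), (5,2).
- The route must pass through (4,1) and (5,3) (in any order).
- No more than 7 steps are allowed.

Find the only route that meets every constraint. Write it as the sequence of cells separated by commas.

Any route must reach (4,1) and (5,3) and still end at (3,4) within 7 moves, so the order of the required stops is forced.
Route from (3,1): down 1 to (4,1), right 2 to (4,3), down 1 to (5,3), right 1 to (5,4), up 2 to (3,4) — 7 moves in all.
Check: all required cells visited; 7 ≤ 7 moves.

(3,1), (4,1), (4,2), (4,3), (5,3), (5,4), (4,4), (3,4)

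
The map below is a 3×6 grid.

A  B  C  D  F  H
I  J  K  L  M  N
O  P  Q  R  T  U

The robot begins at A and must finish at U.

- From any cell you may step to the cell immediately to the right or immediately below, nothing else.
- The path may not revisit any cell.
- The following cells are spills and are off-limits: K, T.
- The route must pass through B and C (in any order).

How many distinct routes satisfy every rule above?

A right/down-only route from A to U makes exactly 2 down-moves and 5 right-moves in some order.
With no other constraints that would be C(7,2) = 21 routes.
A monotone route can only reach the required cells in the order B, C, so split there and multiply the segment counts (each segment already excludes blocked cells): A→B: 1; B→C: 1; C→U: 3; product = 3.
That gives 3 routes.

3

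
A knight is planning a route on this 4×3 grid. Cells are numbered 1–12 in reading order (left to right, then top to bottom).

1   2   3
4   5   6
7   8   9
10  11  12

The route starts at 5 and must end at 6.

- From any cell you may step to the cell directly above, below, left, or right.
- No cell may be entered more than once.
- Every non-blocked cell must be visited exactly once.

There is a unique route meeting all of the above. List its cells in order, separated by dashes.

5 - 8 - 9 - 12 - 11 - 10 - 7 - 4 - 1 - 2 - 3 - 6

Need to visit all 12 open cells exactly once, starting at 5 and ending at 6.
Cell 3 has only two open neighbours (6 and 2), so the path must pass straight through it: one of those is the cell it's entered from and the other is where it exits.
Route from 5: down to 8, right to 9, down to 12, 2× left (reaching 10), 3× up (reaching 1), 2× right (reaching 3), down to 6 — 11 moves in all.
Check: all 12 open cells covered.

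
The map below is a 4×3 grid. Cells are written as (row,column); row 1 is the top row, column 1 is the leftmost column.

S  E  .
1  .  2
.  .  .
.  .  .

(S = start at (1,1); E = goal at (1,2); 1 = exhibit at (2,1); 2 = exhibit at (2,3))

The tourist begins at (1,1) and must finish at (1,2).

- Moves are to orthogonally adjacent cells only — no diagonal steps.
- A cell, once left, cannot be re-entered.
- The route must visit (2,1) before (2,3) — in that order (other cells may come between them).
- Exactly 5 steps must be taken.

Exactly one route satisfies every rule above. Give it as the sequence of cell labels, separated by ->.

(1,1) -> (2,1) -> (2,2) -> (2,3) -> (1,3) -> (1,2)

The waypoints must appear in the order (2,1), (2,3), with no cell reused.
Route from (1,1): down 1 to (2,1), right 2 to (2,3), up 1 to (1,3), left 1 to (1,2) — 5 moves in all.
Check: order respected (1 at step 1, 2 at step 3); 5 moves as required.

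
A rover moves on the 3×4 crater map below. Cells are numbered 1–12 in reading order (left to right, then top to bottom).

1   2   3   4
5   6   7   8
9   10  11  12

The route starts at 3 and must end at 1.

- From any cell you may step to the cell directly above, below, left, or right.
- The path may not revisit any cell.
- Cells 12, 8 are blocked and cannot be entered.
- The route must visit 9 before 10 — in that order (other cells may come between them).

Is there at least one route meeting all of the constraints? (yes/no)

Ignoring the required order, 5 revisit-free routes from 3 to 1 pass through all of 9 and 10; the waypoint orders that occur are 10 → 9 (5) — never 9 → 10.

no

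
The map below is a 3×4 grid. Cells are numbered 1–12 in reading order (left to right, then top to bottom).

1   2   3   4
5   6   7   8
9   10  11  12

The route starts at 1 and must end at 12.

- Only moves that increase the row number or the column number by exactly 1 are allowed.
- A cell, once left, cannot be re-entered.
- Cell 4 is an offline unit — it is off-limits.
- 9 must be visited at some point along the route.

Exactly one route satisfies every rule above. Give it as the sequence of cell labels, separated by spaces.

1 5 9 10 11 12

Moves only go right or down, so the column and row indices never decrease.
Route from 1: 2× down (reaching 9), 3× right (reaching 12) — 5 moves in all.
Check: all required cells visited.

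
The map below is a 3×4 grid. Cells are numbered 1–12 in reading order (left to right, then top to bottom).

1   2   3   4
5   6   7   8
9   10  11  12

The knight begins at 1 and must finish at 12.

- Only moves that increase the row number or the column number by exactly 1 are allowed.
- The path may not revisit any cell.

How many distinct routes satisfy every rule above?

10

A right/down-only route from 1 to 12 makes exactly 2 down-moves and 3 right-moves in some order.
With no other constraints that would be C(5,2) = 10 routes.
That gives 10 routes.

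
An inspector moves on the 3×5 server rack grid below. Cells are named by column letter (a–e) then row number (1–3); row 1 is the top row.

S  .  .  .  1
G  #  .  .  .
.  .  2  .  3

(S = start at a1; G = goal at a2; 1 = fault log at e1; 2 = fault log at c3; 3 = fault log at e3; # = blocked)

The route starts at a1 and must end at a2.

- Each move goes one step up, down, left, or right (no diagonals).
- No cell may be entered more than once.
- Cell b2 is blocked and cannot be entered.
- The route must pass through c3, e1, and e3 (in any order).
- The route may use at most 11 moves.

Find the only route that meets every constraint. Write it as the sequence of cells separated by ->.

The budget equals the shortest possible length, so every move has to be on a shortest route through the required cells.
Route from a1: 4× right (reaching e1), 2× down (reaching e3), 4× left (reaching a3), up to a2 — 11 moves in all.
Check: all required cells visited; 11 ≤ 11 moves.

a1 -> b1 -> c1 -> d1 -> e1 -> e2 -> e3 -> d3 -> c3 -> b3 -> a3 -> a2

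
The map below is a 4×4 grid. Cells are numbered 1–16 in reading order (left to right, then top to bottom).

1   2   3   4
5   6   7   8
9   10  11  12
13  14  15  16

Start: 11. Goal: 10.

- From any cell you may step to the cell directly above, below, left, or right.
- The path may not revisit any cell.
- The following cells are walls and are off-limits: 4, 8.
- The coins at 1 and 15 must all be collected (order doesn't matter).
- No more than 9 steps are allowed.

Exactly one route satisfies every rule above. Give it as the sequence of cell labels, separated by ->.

11 -> 15 -> 14 -> 13 -> 9 -> 5 -> 1 -> 2 -> 6 -> 10

Any route must reach 1 and 15 and still end at 10 within 9 moves, so the order of the required stops is forced.
Route from 11: down 1 to 15, left 2 to 13, up 3 to 1, right 1 to 2, down 2 to 10 — 9 moves in all.
Check: all required cells visited; 9 ≤ 9 moves.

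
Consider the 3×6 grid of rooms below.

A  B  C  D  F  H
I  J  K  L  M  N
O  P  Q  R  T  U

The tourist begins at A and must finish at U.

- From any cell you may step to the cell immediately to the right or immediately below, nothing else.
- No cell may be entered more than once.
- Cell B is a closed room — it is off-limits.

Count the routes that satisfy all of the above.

6

A right/down-only route from A to U makes exactly 2 down-moves and 5 right-moves in some order.
With no other constraints that would be C(7,2) = 21 routes.
Subtract routes through each blocked cell (inclusion–exclusion for overlaps): − through B: 15 → 6.
That gives 6 routes.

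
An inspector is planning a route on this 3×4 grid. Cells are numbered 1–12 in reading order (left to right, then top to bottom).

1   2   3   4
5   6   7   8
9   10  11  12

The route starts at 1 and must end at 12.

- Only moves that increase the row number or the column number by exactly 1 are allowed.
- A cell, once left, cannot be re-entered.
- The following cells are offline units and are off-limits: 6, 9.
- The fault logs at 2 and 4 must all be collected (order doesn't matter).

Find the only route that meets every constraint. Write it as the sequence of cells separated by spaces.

1 2 3 4 8 12

Moves only go right or down, so the column and row indices never decrease.
Route from 1: 3× right (reaching 4), 2× down (reaching 12) — 5 moves in all.
Check: all required cells visited.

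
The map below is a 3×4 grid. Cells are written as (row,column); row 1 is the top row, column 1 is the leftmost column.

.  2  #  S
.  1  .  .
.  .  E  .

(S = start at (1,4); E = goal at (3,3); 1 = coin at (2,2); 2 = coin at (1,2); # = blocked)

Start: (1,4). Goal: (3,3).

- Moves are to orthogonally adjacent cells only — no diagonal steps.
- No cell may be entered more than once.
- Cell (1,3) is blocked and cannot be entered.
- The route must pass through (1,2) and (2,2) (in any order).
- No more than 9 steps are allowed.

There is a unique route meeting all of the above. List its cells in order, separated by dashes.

(1,4) - (2,4) - (2,3) - (2,2) - (1,2) - (1,1) - (2,1) - (3,1) - (3,2) - (3,3)

The budget equals the shortest possible length, so every move has to be on a shortest route through the required cells.
Route from (1,4): down to (2,4), 2× left (reaching (2,2)), up to (1,2), left to (1,1), 2× down (reaching (3,1)), 2× right (reaching (3,3)) — 9 moves in all.
Check: all required cells visited; 9 ≤ 9 moves.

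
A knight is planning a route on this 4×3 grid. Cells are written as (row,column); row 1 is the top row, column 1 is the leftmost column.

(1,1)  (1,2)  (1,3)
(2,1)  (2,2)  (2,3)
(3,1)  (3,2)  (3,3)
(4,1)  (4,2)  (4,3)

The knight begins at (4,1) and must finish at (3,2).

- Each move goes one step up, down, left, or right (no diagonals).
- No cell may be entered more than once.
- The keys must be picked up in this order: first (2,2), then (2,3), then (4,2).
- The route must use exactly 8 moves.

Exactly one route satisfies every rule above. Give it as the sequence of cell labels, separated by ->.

The waypoints must appear in the order (2,2), (2,3), (4,2), with no cell reused.
Route from (4,1): up 2 to (2,1), right 2 to (2,3), down 2 to (4,3), left 1 to (4,2), up 1 to (3,2) — 8 moves in all.
Check: order respected ((2,2) at step 3, (2,3) at step 4, (4,2) at step 7); 8 moves as required.

(4,1) -> (3,1) -> (2,1) -> (2,2) -> (2,3) -> (3,3) -> (4,3) -> (4,2) -> (3,2)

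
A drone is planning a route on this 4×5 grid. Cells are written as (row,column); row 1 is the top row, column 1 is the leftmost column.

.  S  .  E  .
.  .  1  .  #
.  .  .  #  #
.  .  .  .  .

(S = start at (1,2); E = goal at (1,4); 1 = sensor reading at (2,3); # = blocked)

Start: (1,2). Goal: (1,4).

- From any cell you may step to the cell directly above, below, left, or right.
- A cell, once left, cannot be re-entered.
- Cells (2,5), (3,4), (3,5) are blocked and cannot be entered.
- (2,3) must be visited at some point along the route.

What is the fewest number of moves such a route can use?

Any route passes through (2,3) somewhere between (1,2) and (1,4). Summing Manhattan distances along the two legs ((1,2) → (2,3) → (1,4)) gives a lower bound of 2 + 2 = 4 moves.
A route of 4 moves achieves this: (1,2) → (2,2) → (2,3) → (1,3) → (1,4).
Since 4 matches the lower bound, it is optimal.

4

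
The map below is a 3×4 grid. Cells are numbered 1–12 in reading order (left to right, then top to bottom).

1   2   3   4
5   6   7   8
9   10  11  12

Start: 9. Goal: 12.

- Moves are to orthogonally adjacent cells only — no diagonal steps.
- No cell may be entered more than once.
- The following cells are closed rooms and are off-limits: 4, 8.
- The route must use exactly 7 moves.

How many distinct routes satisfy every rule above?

Need simple routes of exactly 7 moves from 9 to 12 (Manhattan distance 3, so 2 moves are spent on a detour and 2 undoing it).
Enumerating: 9 5 1 2 6 10 11 12 | 9 5 1 2 6 7 11 12 | 9 5 1 2 3 7 11 12 | 9 5 6 2 3 7 11 12 | 9 10 6 2 3 7 11 12.
That gives 5 routes.

5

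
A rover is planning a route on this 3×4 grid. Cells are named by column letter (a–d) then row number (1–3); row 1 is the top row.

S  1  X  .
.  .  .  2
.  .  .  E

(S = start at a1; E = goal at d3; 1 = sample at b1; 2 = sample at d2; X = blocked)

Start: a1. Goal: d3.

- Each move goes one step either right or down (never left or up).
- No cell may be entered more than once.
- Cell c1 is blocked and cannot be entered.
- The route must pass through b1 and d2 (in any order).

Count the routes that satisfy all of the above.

A right/down-only route from a1 to d3 makes exactly 2 down-moves and 3 right-moves in some order.
With no other constraints that would be C(5,2) = 10 routes.
A monotone route can only reach the required cells in the order b1, d2, so split there and multiply the segment counts (each segment already excludes blocked cells): a1→b1: 1; b1→d2: 1; d2→d3: 1; product = 1.
That gives 1 route.

1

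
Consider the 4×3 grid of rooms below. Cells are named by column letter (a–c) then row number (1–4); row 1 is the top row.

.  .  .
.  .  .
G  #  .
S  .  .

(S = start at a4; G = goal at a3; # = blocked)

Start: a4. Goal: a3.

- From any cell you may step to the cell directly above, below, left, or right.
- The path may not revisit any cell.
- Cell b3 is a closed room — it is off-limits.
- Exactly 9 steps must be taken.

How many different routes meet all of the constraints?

3

Need simple routes of exactly 9 moves from a4 to a3 (Manhattan distance 1, so 4 moves are spent on a detour and 4 undoing it).
Enumerating: a4 b4 c4 c3 c2 c1 b1 b2 a2 a3 | a4 b4 c4 c3 c2 c1 b1 a1 a2 a3 | a4 b4 c4 c3 c2 b2 b1 a1 a2 a3.
That gives 3 routes.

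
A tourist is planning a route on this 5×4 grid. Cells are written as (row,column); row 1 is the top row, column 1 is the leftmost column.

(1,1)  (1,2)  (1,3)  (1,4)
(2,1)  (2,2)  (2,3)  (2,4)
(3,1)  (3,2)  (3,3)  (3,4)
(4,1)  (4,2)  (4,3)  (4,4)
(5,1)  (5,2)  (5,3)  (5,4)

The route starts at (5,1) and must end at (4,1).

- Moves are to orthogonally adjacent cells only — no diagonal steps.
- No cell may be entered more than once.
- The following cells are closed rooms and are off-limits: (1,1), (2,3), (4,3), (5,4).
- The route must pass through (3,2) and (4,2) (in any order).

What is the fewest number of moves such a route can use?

Any route passes through (3,2) and (4,2) in some order between (5,1) and (4,1). Summing Manhattan distances along each leg and taking the cheapest ordering ((5,1) → (4,2) → (3,2) → (4,1)) gives a lower bound of 2 + 1 + 2 = 5 moves.
A route of 5 moves achieves this: (5,1) → (5,2) → (4,2) → (3,2) → (3,1) → (4,1).
Since 5 matches the lower bound, it is optimal.

5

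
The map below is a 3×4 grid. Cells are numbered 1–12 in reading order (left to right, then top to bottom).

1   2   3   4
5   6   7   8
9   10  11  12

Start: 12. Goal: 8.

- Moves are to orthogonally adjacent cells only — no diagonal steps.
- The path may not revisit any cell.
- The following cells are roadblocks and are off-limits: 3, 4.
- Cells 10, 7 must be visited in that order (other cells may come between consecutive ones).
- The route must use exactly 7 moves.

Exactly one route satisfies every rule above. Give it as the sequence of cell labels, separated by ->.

12 -> 11 -> 10 -> 9 -> 5 -> 6 -> 7 -> 8

The waypoints must appear in the order 10, 7, with no cell reused.
Route from 12: left 3 to 9, up 1 to 5, right 3 to 8 — 7 moves in all.
Check: order respected (10 at step 2, 7 at step 6); 7 moves as required.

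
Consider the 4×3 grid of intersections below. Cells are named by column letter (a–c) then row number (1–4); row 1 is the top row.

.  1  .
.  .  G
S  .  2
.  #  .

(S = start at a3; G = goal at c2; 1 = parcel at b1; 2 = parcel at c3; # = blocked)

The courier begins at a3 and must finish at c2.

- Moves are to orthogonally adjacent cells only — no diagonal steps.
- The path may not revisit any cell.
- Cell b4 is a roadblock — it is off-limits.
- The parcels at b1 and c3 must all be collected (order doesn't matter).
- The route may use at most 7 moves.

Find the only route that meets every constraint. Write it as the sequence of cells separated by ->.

a3 -> a2 -> a1 -> b1 -> b2 -> b3 -> c3 -> c2

The 7-move cap with required stops at b1, c3 leaves no slack for detours.
Route from a3: up 2 to a1, right 1 to b1, down 2 to b3, right 1 to c3, up 1 to c2 — 7 moves in all.
Check: all required cells visited; 7 ≤ 7 moves.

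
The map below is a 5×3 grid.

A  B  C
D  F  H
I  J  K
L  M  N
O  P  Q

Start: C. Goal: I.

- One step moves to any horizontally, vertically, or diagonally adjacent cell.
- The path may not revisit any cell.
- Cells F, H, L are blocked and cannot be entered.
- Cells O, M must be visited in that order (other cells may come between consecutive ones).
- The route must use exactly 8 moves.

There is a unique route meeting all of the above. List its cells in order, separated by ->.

The waypoints must appear in the order O, M, with no cell reused.
Route from C: left 1 to B, down-left 1 to D, down-right 2 to N, down-left 1 to P, left 1 to O, up-right 1 to M, up-left 1 to I — 8 moves in all.
Check: order respected (O at step 6, M at step 7); 8 moves as required.

C -> B -> D -> J -> N -> P -> O -> M -> I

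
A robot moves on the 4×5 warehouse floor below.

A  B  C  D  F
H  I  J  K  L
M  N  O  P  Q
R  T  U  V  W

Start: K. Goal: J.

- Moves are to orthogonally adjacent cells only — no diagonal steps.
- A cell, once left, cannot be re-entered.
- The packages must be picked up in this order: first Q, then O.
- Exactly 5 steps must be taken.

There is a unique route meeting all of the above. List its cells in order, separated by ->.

K -> L -> Q -> P -> O -> J

The waypoints must appear in the order Q, O, with no cell reused.
Route from K: right to L, down to Q, 2× left (reaching O), up to J — 5 moves in all.
Check: order respected (Q at step 2, O at step 4); 5 moves as required.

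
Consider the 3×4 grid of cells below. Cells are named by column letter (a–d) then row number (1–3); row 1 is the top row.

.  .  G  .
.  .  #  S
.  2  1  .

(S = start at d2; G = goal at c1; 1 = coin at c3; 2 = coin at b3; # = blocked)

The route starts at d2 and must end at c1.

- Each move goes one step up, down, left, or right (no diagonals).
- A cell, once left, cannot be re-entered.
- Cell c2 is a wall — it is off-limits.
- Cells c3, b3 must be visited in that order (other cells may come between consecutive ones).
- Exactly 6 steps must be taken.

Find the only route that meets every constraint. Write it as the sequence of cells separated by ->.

d2 -> d3 -> c3 -> b3 -> b2 -> b1 -> c1

The waypoints must appear in the order c3, b3, with no cell reused.
Route from d2: down to d3, 2× left (reaching b3), 2× up (reaching b1), right to c1 — 6 moves in all.
Check: order respected (1 at step 2, 2 at step 3); 6 moves as required.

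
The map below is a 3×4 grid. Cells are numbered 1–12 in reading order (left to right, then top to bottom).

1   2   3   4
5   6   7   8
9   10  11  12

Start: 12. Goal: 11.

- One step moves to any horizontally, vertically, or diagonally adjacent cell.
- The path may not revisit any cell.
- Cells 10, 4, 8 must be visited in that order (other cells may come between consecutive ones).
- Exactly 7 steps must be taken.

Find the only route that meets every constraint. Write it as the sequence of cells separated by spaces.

The waypoints must appear in the order 10, 4, 8, with no cell reused.
Route from 12: up-left to 7, down-left to 10, up to 6, up-right to 3, right to 4, down to 8, down-left to 11 — 7 moves in all.
Check: order respected (10 at step 2, 4 at step 5, 8 at step 6); 7 moves as required.

12 7 10 6 3 4 8 11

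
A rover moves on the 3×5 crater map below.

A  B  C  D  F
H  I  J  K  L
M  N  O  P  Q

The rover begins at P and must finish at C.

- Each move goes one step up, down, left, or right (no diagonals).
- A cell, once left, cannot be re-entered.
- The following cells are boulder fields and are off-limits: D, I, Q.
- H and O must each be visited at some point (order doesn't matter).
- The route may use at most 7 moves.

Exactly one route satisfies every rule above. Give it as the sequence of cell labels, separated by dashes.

The 7-move cap with required stops at H, O leaves no slack for detours.
Route from P: left 3 to M, up 2 to A, right 2 to C — 7 moves in all.
Check: all required cells visited; 7 ≤ 7 moves.

P - O - N - M - H - A - B - C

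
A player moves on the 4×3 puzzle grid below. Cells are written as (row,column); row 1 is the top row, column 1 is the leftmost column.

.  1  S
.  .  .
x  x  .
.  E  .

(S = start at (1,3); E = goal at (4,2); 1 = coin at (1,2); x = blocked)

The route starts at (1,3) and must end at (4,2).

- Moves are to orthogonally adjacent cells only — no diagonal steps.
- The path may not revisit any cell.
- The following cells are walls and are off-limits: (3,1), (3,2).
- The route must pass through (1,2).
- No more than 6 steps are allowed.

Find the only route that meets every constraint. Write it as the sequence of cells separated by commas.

The 6-move cap with required stops at (1,2) leaves no slack for detours.
Route from (1,3): left to (1,2), down to (2,2), right to (2,3), 2× down (reaching (4,3)), left to (4,2) — 6 moves in all.
Check: all required cells visited; 6 ≤ 6 moves.

(1,3), (1,2), (2,2), (2,3), (3,3), (4,3), (4,2)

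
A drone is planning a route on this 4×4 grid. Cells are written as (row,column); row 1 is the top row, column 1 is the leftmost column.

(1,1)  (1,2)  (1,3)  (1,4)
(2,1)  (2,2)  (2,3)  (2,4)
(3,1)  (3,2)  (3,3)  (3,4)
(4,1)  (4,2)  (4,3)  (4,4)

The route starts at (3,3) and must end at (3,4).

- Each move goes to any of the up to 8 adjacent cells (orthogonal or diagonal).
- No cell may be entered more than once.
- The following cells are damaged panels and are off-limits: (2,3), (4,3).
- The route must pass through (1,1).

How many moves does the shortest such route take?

6

Any route passes through (1,1) somewhere between (3,3) and (3,4). Summing Chebyshev distances along the two legs ((3,3) → (1,1) → (3,4)) gives a lower bound of 2 + 3 = 5 moves.
The shortest route satisfying every rule uses 6 moves: (3,3) → (2,2) → (1,1) → (1,2) → (1,3) → (2,4) → (3,4).
The bound of 5 isn't tight here; checking systematically, no route of length 5 through 5 satisfies every constraint, so 6 is the minimum.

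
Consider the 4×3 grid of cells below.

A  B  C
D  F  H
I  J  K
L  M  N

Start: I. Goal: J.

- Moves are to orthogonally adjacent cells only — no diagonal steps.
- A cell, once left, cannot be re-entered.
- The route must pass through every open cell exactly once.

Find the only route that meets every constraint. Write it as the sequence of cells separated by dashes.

I - L - M - N - K - H - C - B - A - D - F - J

Need to visit all 12 open cells exactly once, starting at I and ending at J.
Cell A has only two open neighbours (D and B), so the path must pass straight through it: one of those is the cell it's entered from and the other is where it exits.
Route from I: down to L, 2× right (reaching N), 3× up (reaching C), 2× left (reaching A), down to D, right to F, down to J — 11 moves in all.
Check: all 12 open cells covered.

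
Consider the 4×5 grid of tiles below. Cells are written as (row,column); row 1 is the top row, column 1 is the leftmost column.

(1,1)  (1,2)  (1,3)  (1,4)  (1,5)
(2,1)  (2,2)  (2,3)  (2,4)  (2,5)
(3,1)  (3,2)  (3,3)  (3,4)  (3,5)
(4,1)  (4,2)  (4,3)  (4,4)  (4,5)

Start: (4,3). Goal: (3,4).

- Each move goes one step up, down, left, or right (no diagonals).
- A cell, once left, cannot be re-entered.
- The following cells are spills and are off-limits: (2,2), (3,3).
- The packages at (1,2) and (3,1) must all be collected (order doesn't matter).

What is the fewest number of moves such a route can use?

Any route passes through (1,2) and (3,1) in some order between (4,3) and (3,4). Summing Manhattan distances along each leg and taking the cheapest ordering ((4,3) → (3,1) → (1,2) → (3,4)) gives a lower bound of 3 + 3 + 4 = 10 moves.
A route of 10 moves achieves this: (4,3) → (4,2) → (3,2) → (3,1) → (2,1) → (1,1) → (1,2) → (1,3) → (2,3) → (2,4) → (3,4).
Since 10 matches the lower bound, it is optimal.

10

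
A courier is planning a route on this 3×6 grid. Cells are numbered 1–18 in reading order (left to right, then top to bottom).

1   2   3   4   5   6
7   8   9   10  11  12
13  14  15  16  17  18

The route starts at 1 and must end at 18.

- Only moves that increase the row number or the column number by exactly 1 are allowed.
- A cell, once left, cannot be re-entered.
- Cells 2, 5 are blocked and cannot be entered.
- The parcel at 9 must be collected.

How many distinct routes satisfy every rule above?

4

A right/down-only route from 1 to 18 makes exactly 2 down-moves and 5 right-moves in some order.
With no other constraints that would be C(7,2) = 21 routes.
Split at 9 and multiply the segment counts (each segment already excludes blocked cells): 1→9: 1; 9→18: 4; product = 4.
That gives 4 routes.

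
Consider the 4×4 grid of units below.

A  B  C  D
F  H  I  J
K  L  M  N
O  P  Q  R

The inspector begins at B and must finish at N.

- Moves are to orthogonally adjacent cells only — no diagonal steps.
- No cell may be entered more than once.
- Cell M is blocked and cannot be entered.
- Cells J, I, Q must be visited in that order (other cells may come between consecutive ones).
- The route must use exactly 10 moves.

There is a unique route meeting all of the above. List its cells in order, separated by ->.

The waypoints must appear in the order J, I, Q, with no cell reused.
Route from B: 2× right (reaching D), down to J, 2× left (reaching H), 2× down (reaching P), 2× right (reaching R), up to N — 10 moves in all.
Check: order respected (J at step 3, I at step 4, Q at step 8); 10 moves as required.

B -> C -> D -> J -> I -> H -> L -> P -> Q -> R -> N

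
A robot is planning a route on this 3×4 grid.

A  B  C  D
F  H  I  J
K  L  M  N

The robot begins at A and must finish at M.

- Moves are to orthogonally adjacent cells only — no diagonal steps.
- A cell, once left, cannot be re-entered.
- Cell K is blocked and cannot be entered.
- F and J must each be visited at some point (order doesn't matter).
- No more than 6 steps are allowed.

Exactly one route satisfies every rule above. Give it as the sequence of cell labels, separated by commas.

Any route must reach F and J and still end at M within 6 moves, so the order of the required stops is forced.
Route from A: down 1 to F, right 3 to J, down 1 to N, left 1 to M — 6 moves in all.
Check: all required cells visited; 6 ≤ 6 moves.

A, F, H, I, J, N, M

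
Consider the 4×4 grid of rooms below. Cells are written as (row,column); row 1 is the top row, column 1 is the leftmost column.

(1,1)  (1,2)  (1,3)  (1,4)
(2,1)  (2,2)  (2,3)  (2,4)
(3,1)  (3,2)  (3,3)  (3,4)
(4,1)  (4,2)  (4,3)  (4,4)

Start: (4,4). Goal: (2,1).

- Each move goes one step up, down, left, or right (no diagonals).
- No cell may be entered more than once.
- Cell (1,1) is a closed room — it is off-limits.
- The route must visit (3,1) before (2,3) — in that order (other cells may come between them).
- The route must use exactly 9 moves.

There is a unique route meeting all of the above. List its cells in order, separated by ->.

The waypoints must appear in the order (3,1), (2,3), with no cell reused.
Route from (4,4): 3× left (reaching (4,1)), up to (3,1), 2× right (reaching (3,3)), up to (2,3), 2× left (reaching (2,1)) — 9 moves in all.
Check: order respected ((3,1) at step 4, (2,3) at step 7); 9 moves as required.

(4,4) -> (4,3) -> (4,2) -> (4,1) -> (3,1) -> (3,2) -> (3,3) -> (2,3) -> (2,2) -> (2,1)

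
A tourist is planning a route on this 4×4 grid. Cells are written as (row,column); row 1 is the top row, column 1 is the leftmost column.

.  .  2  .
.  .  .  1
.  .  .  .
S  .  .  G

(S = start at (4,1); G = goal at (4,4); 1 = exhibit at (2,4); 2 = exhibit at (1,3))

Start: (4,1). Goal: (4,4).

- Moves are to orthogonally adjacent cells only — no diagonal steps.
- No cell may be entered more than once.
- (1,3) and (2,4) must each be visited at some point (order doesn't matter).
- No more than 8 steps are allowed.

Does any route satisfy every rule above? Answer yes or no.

no

Even ignoring the no-revisit rule, getting from (4,1) to (4,4), taking the cheapest ordering (4,1) → (1,3) → (2,4) → (4,4) needs at least 5 + 2 + 2 = 9 moves (Manhattan distance per leg), which exceeds the 8-move limit.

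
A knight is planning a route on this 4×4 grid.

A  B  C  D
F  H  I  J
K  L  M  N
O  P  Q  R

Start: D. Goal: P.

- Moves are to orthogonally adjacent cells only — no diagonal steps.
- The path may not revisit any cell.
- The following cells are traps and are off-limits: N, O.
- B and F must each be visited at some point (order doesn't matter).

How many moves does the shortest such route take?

7

Any route passes through B and F in some order between D and P. Summing Manhattan distances along each leg and taking the cheapest ordering (D → B → F → P) gives a lower bound of 2 + 2 + 3 = 7 moves.
A route of 7 moves achieves this: D → C → B → H → F → K → L → P.
Since 7 matches the lower bound, it is optimal.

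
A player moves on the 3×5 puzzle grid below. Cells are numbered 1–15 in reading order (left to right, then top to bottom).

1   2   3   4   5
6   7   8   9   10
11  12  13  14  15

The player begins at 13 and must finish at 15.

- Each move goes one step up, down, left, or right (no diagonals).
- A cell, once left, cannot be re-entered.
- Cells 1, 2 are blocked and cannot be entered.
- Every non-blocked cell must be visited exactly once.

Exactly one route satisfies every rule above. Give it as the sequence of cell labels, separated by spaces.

13 12 11 6 7 8 3 4 5 10 9 14 15

Need to visit all 13 open cells exactly once, starting at 13 and ending at 15.
Cell 5 has only two open neighbours (10 and 4), so the path must pass straight through it: one of those is the cell it's entered from and the other is where it exits.
Route from 13: left 2 to 11, up 1 to 6, right 2 to 8, up 1 to 3, right 2 to 5, down 1 to 10, left 1 to 9, down 1 to 14, right 1 to 15 — 12 moves in all.
Check: all 13 open cells covered.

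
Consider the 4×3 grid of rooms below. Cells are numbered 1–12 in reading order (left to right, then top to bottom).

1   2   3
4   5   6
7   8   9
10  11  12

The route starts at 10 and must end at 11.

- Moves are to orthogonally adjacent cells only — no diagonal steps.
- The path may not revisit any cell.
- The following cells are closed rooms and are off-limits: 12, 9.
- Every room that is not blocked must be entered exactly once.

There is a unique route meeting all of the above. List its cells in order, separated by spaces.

Need to visit all 10 open cells exactly once, starting at 10 and ending at 11.
Cell 6 has only two open neighbours (3 and 5), so the path must pass straight through it: one of those is the cell it's entered from and the other is where it exits.
Route from 10: up 3 to 1, right 2 to 3, down 1 to 6, left 1 to 5, down 2 to 11 — 9 moves in all.
Check: all 10 open cells covered.

10 7 4 1 2 3 6 5 8 11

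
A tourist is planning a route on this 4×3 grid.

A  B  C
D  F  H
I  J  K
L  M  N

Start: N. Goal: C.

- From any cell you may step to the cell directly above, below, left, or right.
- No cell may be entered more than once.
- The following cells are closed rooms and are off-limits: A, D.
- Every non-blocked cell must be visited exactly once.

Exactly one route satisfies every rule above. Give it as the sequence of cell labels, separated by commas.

Need to visit all 10 open cells exactly once, starting at N and ending at C.
Route from N: left 2 to L, up 1 to I, right 2 to K, up 1 to H, left 1 to F, up 1 to B, right 1 to C — 9 moves in all.
Check: all 10 open cells covered.

N, M, L, I, J, K, H, F, B, C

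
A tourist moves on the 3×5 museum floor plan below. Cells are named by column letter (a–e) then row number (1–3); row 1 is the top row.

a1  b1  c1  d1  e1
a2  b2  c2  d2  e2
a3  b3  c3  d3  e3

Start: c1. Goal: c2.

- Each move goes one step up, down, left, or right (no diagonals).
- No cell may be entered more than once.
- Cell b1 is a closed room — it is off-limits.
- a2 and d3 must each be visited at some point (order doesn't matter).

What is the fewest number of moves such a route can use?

Any route passes through a2 and d3 in some order between c1 and c2. Summing Manhattan distances along each leg and taking the cheapest ordering (c1 → a2 → d3 → c2) gives a lower bound of 3 + 4 + 2 = 9 moves.
A route of 9 moves achieves this: c1 → d1 → d2 → d3 → c3 → b3 → a3 → a2 → b2 → c2.
Since 9 matches the lower bound, it is optimal.

9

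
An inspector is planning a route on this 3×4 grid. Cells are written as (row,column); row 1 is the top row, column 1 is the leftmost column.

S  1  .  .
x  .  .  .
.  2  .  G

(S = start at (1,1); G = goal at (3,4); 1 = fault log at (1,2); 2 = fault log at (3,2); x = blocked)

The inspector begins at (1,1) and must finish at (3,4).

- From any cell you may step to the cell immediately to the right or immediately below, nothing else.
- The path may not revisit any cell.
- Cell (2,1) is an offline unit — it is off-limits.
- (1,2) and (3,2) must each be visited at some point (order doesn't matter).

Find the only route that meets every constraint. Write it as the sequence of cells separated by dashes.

(1,1) - (1,2) - (2,2) - (3,2) - (3,3) - (3,4)

Moves only go right or down, so the column and row indices never decrease.
Route from (1,1): right 1 to (1,2), down 2 to (3,2), right 2 to (3,4) — 5 moves in all.
Check: all required cells visited.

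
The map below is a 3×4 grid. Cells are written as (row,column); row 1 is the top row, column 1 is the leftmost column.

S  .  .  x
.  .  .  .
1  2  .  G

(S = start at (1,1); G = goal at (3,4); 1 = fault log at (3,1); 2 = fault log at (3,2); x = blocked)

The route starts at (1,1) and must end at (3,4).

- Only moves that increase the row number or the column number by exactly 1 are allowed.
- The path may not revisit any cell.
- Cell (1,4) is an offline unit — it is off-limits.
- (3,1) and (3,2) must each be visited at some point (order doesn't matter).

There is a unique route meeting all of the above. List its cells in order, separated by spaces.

Moves only go right or down, so the column and row indices never decrease.
Route from (1,1): down 2 to (3,1), right 3 to (3,4) — 5 moves in all.
Check: all required cells visited.

(1,1) (2,1) (3,1) (3,2) (3,3) (3,4)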